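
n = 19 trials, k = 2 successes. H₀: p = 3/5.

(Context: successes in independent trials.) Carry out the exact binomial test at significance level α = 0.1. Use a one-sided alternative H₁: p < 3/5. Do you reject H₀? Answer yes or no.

Exact binomial: n=19, k=2, p₀=3/5=0.6000
P(X≤2) from Σ C(n,i)·p₀^i·(1−p₀)^(n−i)
p-value (one-sided, H₁ less) = 0.00001
At α=0.1: p < α → reject H₀

reject H₀: yes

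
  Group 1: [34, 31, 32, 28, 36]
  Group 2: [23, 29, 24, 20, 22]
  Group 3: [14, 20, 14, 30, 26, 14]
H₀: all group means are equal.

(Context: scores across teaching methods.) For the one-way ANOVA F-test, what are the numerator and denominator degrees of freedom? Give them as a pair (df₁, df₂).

k = 3 groups, N = 16 total
df = (k−1, N−k) = (3−1, 16−3) = (2, 13)

degrees of freedom = [2, 13]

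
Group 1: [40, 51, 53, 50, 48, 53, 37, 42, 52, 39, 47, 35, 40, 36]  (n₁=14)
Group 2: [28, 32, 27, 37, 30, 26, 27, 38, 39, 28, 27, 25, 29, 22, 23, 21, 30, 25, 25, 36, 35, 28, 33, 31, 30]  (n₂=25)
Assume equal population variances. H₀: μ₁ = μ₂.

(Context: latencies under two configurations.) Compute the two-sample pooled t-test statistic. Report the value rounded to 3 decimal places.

x̄₁=44.500, s₁=6.723, n₁=14
x̄₂=29.280, s₂=4.920, n₂=25
s_p² = [13·6.723² + 24·4.920²]/37 = 31.5822
SE = √(s_p²·(1/14+1/25)) = 1.8759
t = (44.500−29.280)/1.8759 = 8.1133
df = 37

test statistic = 8.113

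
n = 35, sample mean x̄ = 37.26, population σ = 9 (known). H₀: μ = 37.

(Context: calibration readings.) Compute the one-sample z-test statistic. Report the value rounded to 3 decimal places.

SE = σ/√n = 9/√35 = 1.5213
z = (x̄−μ₀)/SE = (37.26−37)/1.5213 = 0.1709

test statistic = 0.171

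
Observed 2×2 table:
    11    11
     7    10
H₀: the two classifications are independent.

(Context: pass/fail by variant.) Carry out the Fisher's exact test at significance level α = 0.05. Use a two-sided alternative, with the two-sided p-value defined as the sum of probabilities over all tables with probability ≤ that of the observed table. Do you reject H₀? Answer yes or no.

Margins: r₁=22, r₂=17, c₁=18, c₂=21, n=39
p_obs = C(22,11)·C(17,7)/C(39,18); sum pmf over tables with pmf ≤ p_obs
p-value (two-sided) = 0.74791
At α=0.05: p ≥ α → fail to reject H₀

reject H₀: no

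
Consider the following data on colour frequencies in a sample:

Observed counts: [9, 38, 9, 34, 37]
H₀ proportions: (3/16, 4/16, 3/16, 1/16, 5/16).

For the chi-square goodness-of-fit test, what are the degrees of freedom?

degrees of freedom = 4

df = k − 1 = 5 − 1 = 4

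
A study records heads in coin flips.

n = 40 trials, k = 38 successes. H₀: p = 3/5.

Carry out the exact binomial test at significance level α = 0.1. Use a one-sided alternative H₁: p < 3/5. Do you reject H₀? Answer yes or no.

reject H₀: no

Exact binomial: n=40, k=38, p₀=3/5=0.6000
P(X≤38) from Σ C(n,i)·p₀^i·(1−p₀)^(n−i)
p-value (one-sided, H₁ less) = 1.00000
At α=0.1: p ≥ α → fail to reject H₀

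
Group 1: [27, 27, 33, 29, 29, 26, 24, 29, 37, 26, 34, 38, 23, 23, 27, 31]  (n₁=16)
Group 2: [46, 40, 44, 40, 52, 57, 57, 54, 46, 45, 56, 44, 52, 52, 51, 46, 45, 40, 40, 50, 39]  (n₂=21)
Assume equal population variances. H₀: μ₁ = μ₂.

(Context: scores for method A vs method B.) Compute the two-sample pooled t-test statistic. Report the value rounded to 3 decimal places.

x̄₁=28.938, s₁=4.597, n₁=16
x̄₂=47.429, s₂=5.980, n₂=21
s_p² = [15·4.597² + 20·5.980²]/35 = 29.4880
SE = √(s_p²·(1/16+1/21)) = 1.8020
t = (28.938−47.429)/1.8020 = -10.2614
df = 35

test statistic = -10.261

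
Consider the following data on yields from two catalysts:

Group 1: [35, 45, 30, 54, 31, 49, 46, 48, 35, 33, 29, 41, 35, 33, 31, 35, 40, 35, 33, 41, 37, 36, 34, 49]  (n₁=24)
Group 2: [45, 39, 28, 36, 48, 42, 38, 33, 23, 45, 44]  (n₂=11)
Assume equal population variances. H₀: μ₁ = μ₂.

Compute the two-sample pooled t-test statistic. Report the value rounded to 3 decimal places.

x̄₁=38.125, s₁=6.968, n₁=24
x̄₂=38.273, s₂=7.773, n₂=11
s_p² = [23·6.968² + 10·7.773²]/33 = 52.1457
SE = √(s_p²·(1/24+1/11)) = 2.6293
t = (38.125−38.273)/2.6293 = -0.0562
df = 33

test statistic = -0.056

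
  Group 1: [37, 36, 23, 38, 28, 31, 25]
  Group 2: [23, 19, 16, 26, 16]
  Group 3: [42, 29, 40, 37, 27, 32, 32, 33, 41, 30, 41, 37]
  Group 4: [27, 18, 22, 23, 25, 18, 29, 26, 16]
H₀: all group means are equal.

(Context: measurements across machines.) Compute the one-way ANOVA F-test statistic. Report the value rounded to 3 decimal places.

Group means [31.14, 20.00, 35.08, 22.67], grand mean 28.576
SSB = Σnᵢ(x̄ᵢ−x̄)² = 1236.287; SSW = ΣΣ(x−x̄ᵢ)² = 761.774
MSB = 1236.287/3 = 412.0956; MSW = 761.774/29 = 26.2681
F = MSB/MSW = 15.6881
df = (3, 29)

test statistic = 15.688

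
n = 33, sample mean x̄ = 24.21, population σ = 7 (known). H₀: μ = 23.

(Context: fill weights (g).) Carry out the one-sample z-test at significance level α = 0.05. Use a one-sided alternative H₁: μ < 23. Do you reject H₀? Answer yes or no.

reject H₀: no

SE = σ/√n = 7/√33 = 1.2185
z = (x̄−μ₀)/SE = (24.21−23)/1.2185 = 0.9930
p-value (one-sided, H₁ less) = 0.83964
At α=0.05: p ≥ α → fail to reject H₀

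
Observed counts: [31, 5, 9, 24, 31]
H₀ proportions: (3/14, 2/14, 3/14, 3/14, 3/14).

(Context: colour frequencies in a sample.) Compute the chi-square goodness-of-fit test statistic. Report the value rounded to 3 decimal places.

n = 100; E_i = n·p_i = [21.43, 14.29, 21.43, 21.43, 21.43]
χ² = (31−21.43)²/21.43 + (5−14.29)²/14.29 + (9−21.43)²/21.43 + (24−21.43)²/21.43 + (31−21.43)²/21.43 = 22.1033
df = 4

test statistic = 22.103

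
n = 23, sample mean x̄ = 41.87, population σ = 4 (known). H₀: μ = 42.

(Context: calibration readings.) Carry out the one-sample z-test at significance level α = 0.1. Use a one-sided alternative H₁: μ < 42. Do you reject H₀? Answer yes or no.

SE = σ/√n = 4/√23 = 0.8341
z = (x̄−μ₀)/SE = (41.87−42)/0.8341 = -0.1559
p-value (one-sided, H₁ less) = 0.43807
At α=0.1: p ≥ α → fail to reject H₀

reject H₀: no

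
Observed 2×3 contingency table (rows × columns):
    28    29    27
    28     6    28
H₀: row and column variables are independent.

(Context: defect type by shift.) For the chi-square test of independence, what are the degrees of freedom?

degrees of freedom = 2

df = (r−1)(c−1) = (2−1)·(3−1) = 2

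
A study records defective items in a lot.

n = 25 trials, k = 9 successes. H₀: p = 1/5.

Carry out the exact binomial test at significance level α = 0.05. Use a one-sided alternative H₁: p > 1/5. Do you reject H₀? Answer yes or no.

Exact binomial: n=25, k=9, p₀=1/5=0.2000
P(X≥9) from Σ C(n,i)·p₀^i·(1−p₀)^(n−i)
p-value (one-sided, H₁ greater) = 0.04677
At α=0.05: p < α → reject H₀

reject H₀: yes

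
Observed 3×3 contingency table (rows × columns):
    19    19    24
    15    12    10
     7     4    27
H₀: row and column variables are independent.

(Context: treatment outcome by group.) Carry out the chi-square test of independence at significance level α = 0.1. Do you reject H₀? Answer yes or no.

Row totals [62, 37, 38], col totals [41, 35, 61], n=137
χ² = (19−18.55)²/18.55 + (19−15.84)²/15.84 + (24−27.61)²/27.61 + (15−11.07)²/11.07 + (12−9.45)²/9.45 + (10−16.47)²/16.47 + (7−11.37)²/11.37 + (4−9.71)²/9.71 + (27−16.92)²/16.92 = 16.7787
df = 4
p-value (upper-tail) = 0.00213
At α=0.1: p < α → reject H₀

reject H₀: yes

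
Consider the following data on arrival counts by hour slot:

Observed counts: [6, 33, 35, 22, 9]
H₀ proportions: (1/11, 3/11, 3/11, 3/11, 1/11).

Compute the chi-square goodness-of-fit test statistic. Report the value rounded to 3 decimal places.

test statistic = 4.965

n = 105; E_i = n·p_i = [9.55, 28.64, 28.64, 28.64, 9.55]
χ² = (6−9.55)²/9.55 + (33−28.64)²/28.64 + (35−28.64)²/28.64 + (22−28.64)²/28.64 + (9−9.55)²/9.55 = 4.9651
df = 4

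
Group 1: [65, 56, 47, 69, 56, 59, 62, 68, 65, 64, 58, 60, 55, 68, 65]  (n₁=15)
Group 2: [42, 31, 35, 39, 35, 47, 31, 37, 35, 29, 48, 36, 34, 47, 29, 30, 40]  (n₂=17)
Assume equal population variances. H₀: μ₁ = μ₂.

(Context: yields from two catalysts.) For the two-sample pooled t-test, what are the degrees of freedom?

df = n₁ + n₂ − 2 = 15 + 17 − 2 = 30

degrees of freedom = 30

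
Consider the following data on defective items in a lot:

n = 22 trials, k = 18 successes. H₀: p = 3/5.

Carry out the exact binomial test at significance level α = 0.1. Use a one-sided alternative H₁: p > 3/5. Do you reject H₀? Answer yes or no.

Exact binomial: n=22, k=18, p₀=3/5=0.6000
P(X≥18) from Σ C(n,i)·p₀^i·(1−p₀)^(n−i)
p-value (one-sided, H₁ greater) = 0.02658
At α=0.1: p < α → reject H₀

reject H₀: yes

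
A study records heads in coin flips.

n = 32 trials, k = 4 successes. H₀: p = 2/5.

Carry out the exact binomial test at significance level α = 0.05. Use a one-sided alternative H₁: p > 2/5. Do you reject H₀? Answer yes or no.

Exact binomial: n=32, k=4, p₀=2/5=0.4000
P(X≥4) from Σ C(n,i)·p₀^i·(1−p₀)^(n−i)
p-value (one-sided, H₁ greater) = 0.99986
At α=0.05: p ≥ α → fail to reject H₀

reject H₀: no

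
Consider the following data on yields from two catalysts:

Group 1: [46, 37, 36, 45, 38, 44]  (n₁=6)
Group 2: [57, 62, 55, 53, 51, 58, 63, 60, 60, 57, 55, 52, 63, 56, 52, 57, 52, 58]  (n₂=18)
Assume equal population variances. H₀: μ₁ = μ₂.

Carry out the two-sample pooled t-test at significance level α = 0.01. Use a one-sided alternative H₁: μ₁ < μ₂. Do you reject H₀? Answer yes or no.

x̄₁=41.000, s₁=4.472, n₁=6
x̄₂=56.722, s₂=3.847, n₂=18
s_p² = [5·4.472² + 17·3.847²]/22 = 15.9823
SE = √(s_p²·(1/6+1/18)) = 1.8846
t = (41.000−56.722)/1.8846 = -8.3426
df = 22
p-value (one-sided, H₁ less) = 0.00000
At α=0.01: p < α → reject H₀

reject H₀: yes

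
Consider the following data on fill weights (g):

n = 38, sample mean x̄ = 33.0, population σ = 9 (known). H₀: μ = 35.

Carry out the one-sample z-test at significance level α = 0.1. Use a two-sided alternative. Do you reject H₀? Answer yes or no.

SE = σ/√n = 9/√38 = 1.4600
z = (x̄−μ₀)/SE = (33.0−35)/1.4600 = -1.3699
p-value (two-sided) = 0.17073
At α=0.1: p ≥ α → fail to reject H₀

reject H₀: no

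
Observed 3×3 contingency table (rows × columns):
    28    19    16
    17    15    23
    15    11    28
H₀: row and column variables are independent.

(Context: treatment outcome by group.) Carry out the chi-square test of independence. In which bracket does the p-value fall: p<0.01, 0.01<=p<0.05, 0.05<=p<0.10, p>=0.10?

p-value bracket: 0.05<=p<0.10

Row totals [63, 55, 54], col totals [60, 45, 67], n=172
χ² = (28−21.98)²/21.98 + (19−16.48)²/16.48 + (16−24.54)²/24.54 + (17−19.19)²/19.19 + (15−14.39)²/14.39 + (23−21.42)²/21.42 + (15−18.84)²/18.84 + (11−14.13)²/14.13 + (28−21.03)²/21.03 = 9.1790
df = 4
p-value (upper-tail) = 0.05678
→ bracket: 0.05<=p<0.10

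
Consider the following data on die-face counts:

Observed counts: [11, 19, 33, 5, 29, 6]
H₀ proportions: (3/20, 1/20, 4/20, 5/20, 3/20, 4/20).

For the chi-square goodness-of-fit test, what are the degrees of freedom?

degrees of freedom = 5

df = k − 1 = 6 − 1 = 5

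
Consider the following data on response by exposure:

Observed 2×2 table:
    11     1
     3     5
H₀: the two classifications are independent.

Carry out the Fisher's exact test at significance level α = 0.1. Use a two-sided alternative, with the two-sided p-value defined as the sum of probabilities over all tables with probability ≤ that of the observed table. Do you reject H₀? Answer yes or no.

Margins: r₁=12, r₂=8, c₁=14, c₂=6, n=20
p_obs = C(12,11)·C(8,3)/C(20,14); sum pmf over tables with pmf ≤ p_obs
p-value (two-sided) = 0.01806
At α=0.1: p < α → reject H₀

reject H₀: yes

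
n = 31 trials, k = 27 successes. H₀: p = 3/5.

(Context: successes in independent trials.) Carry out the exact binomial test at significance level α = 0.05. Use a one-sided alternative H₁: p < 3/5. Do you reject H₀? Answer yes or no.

reject H₀: no

Exact binomial: n=31, k=27, p₀=3/5=0.6000
P(X≤27) from Σ C(n,i)·p₀^i·(1−p₀)^(n−i)
p-value (one-sided, H₁ less) = 0.99979
At α=0.05: p ≥ α → fail to reject H₀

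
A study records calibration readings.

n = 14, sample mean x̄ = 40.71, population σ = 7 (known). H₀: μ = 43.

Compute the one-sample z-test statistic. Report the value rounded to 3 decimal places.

test statistic = -1.224

SE = σ/√n = 7/√14 = 1.8708
z = (x̄−μ₀)/SE = (40.71−43)/1.8708 = -1.2241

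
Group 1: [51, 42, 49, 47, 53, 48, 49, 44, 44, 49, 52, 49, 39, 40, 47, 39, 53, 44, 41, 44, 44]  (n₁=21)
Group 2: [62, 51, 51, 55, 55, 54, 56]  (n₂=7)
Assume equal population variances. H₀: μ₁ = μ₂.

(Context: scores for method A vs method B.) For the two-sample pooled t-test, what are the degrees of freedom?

df = n₁ + n₂ − 2 = 21 + 7 − 2 = 26

degrees of freedom = 26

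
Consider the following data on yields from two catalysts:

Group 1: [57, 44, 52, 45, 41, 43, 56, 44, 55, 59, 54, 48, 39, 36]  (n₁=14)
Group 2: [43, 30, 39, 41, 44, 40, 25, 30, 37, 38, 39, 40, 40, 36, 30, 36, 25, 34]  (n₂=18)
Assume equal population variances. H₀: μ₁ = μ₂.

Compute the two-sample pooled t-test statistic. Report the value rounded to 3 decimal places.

x̄₁=48.071, s₁=7.374, n₁=14
x̄₂=35.944, s₂=5.755, n₂=18
s_p² = [13·7.374² + 17·5.755²]/30 = 42.3291
SE = √(s_p²·(1/14+1/18)) = 2.3184
t = (48.071−35.944)/2.3184 = 5.2307
df = 30

test statistic = 5.231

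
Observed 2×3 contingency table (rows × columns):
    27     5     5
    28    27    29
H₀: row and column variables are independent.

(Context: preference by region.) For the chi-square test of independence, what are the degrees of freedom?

degrees of freedom = 2

df = (r−1)(c−1) = (2−1)·(3−1) = 2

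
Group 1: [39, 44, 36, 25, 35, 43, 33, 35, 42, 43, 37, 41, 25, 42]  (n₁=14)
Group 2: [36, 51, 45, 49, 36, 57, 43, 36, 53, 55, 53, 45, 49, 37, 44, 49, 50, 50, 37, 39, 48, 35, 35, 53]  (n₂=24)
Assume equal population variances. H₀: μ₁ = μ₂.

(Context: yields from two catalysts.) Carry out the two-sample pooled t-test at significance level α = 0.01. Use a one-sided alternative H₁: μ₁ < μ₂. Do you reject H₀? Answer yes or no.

x̄₁=37.143, s₁=6.225, n₁=14
x̄₂=45.208, s₂=7.193, n₂=24
s_p² = [13·6.225² + 23·7.193²]/36 = 47.0465
SE = √(s_p²·(1/14+1/24)) = 2.3067
t = (37.143−45.208)/2.3067 = -3.4966
df = 36
p-value (one-sided, H₁ less) = 0.00064
At α=0.01: p < α → reject H₀

reject H₀: yes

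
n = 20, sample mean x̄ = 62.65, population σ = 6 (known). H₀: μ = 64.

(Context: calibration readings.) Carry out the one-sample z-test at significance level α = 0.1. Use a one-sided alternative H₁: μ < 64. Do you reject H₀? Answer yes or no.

reject H₀: no

SE = σ/√n = 6/√20 = 1.3416
z = (x̄−μ₀)/SE = (62.65−64)/1.3416 = -1.0062
p-value (one-sided, H₁ less) = 0.15715
At α=0.1: p ≥ α → fail to reject H₀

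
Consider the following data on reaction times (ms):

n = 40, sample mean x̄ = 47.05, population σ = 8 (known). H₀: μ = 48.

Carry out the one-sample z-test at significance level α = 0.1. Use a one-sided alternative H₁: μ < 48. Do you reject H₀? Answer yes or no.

SE = σ/√n = 8/√40 = 1.2649
z = (x̄−μ₀)/SE = (47.05−48)/1.2649 = -0.7510
p-value (one-sided, H₁ less) = 0.22631
At α=0.1: p ≥ α → fail to reject H₀

reject H₀: no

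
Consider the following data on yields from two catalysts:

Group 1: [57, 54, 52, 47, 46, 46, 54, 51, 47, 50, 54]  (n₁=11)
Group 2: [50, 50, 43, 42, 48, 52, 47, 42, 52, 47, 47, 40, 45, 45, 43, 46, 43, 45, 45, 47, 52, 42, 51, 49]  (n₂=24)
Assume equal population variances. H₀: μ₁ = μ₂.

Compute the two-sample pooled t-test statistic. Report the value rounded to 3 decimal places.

x̄₁=50.727, s₁=3.823, n₁=11
x̄₂=46.375, s₂=3.573, n₂=24
s_p² = [10·3.823² + 23·3.573²]/33 = 13.3275
SE = √(s_p²·(1/11+1/24)) = 1.3292
t = (50.727−46.375)/1.3292 = 3.2742
df = 33

test statistic = 3.274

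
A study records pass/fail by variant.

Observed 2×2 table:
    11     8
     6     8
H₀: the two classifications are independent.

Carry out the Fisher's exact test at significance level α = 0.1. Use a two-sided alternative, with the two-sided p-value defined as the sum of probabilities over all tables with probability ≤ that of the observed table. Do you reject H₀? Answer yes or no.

Margins: r₁=19, r₂=14, c₁=17, c₂=16, n=33
p_obs = C(19,11)·C(14,6)/C(33,17); sum pmf over tables with pmf ≤ p_obs
p-value (two-sided) = 0.49053
At α=0.1: p ≥ α → fail to reject H₀

reject H₀: no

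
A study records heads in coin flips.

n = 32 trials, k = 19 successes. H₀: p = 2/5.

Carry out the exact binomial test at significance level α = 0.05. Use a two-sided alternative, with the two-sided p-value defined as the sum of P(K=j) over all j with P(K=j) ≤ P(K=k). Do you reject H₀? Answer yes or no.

Exact binomial: n=32, k=19, p₀=2/5=0.4000
P(X=j) = C(n,j)·p₀^j·(1−p₀)^(n−j); p = Σ P(X=j) over j with P(X=j) ≤ P(X=19)
p-value (two-sided) = 0.03003
At α=0.05: p < α → reject H₀

reject H₀: yes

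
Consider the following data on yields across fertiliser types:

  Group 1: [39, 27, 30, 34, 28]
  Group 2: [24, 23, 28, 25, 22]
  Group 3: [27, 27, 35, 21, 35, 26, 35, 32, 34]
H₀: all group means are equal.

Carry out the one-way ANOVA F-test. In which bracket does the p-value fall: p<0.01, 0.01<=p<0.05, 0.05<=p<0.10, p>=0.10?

p-value bracket: 0.01<=p<0.05

Group means [31.60, 24.40, 30.22], grand mean 29.053
SSB = Σnᵢ(x̄ᵢ−x̄)² = 152.992; SSW = ΣΣ(x−x̄ᵢ)² = 327.956
MSB = 152.992/2 = 76.4959; MSW = 327.956/16 = 20.4972
F = MSB/MSW = 3.7320
df = (2, 16)
p-value (upper-tail) = 0.04675
→ bracket: 0.01<=p<0.05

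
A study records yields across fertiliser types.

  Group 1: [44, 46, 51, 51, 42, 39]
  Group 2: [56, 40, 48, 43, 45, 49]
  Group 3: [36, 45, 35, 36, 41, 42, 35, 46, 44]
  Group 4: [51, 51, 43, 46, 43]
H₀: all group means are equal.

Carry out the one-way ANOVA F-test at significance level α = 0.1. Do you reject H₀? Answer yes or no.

Group means [45.50, 46.83, 40.00, 46.80], grand mean 44.154
SSB = Σnᵢ(x̄ᵢ−x̄)² = 244.251; SSW = ΣΣ(x−x̄ᵢ)² = 501.133
MSB = 244.251/3 = 81.4171; MSW = 501.133/22 = 22.7788
F = MSB/MSW = 3.5743
df = (3, 22)
p-value (upper-tail) = 0.03033
At α=0.1: p < α → reject H₀

reject H₀: yes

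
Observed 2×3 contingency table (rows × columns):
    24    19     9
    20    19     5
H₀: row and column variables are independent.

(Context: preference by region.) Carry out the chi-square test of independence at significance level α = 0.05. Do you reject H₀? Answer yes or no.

Row totals [52, 44], col totals [44, 38, 14], n=96
χ² = (24−23.83)²/23.83 + (19−20.58)²/20.58 + (9−7.58)²/7.58 + (20−20.17)²/20.17 + (19−17.42)²/17.42 + (5−6.42)²/6.42 = 0.8457
df = 2
p-value (upper-tail) = 0.65518
At α=0.05: p ≥ α → fail to reject H₀

reject H₀: no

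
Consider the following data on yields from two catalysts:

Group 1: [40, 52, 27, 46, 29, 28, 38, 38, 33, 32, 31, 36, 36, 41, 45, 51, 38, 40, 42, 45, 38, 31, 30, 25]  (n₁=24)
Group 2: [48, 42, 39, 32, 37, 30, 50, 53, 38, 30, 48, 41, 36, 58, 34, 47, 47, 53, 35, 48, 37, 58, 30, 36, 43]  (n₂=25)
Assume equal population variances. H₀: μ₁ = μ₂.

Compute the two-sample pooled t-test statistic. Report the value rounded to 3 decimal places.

test statistic = -2.112

x̄₁=37.167, s₁=7.358, n₁=24
x̄₂=42.000, s₂=8.588, n₂=25
s_p² = [23·7.358² + 24·8.588²]/47 = 64.1560
SE = √(s_p²·(1/24+1/25)) = 2.2890
t = (37.167−42.000)/2.2890 = -2.1116
df = 47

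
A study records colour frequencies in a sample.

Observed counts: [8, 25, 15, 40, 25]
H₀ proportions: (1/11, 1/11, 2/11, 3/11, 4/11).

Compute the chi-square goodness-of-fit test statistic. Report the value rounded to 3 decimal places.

test statistic = 32.150

n = 113; E_i = n·p_i = [10.27, 10.27, 20.55, 30.82, 41.09]
χ² = (8−10.27)²/10.27 + (25−10.27)²/10.27 + (15−20.55)²/20.55 + (40−30.82)²/30.82 + (25−41.09)²/41.09 = 32.1497
df = 4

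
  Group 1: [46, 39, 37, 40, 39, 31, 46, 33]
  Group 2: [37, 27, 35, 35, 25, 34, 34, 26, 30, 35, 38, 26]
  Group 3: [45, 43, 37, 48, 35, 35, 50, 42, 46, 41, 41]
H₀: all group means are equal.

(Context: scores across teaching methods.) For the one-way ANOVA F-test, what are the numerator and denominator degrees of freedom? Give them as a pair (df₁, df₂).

degrees of freedom = [2, 28]

k = 3 groups, N = 31 total
df = (k−1, N−k) = (3−1, 31−3) = (2, 28)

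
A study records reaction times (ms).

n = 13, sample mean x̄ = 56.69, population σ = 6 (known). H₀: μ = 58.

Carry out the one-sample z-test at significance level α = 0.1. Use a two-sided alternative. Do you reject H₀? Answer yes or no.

reject H₀: no

SE = σ/√n = 6/√13 = 1.6641
z = (x̄−μ₀)/SE = (56.69−58)/1.6641 = -0.7872
p-value (two-sided) = 0.43116
At α=0.1: p ≥ α → fail to reject H₀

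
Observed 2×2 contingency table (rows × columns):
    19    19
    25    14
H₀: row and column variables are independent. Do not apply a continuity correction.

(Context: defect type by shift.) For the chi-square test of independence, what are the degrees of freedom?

df = (r−1)(c−1) = (2−1)·(2−1) = 1

degrees of freedom = 1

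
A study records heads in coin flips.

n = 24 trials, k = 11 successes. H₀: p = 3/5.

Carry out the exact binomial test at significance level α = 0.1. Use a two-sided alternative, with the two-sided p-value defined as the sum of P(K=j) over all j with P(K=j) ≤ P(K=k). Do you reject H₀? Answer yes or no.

reject H₀: no

Exact binomial: n=24, k=11, p₀=3/5=0.6000
P(X=j) = C(n,j)·p₀^j·(1−p₀)^(n−j); p = Σ P(X=j) over j with P(X=j) ≤ P(X=11)
p-value (two-sided) = 0.21023
At α=0.1: p ≥ α → fail to reject H₀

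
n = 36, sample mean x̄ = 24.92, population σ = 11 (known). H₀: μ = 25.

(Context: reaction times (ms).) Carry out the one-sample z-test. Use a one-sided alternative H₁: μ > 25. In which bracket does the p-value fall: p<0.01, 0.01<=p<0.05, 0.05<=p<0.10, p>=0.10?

SE = σ/√n = 11/√36 = 1.8333
z = (x̄−μ₀)/SE = (24.92−25)/1.8333 = -0.0436
p-value (one-sided, H₁ greater) = 0.51740
→ bracket: p>=0.10

p-value bracket: p>=0.10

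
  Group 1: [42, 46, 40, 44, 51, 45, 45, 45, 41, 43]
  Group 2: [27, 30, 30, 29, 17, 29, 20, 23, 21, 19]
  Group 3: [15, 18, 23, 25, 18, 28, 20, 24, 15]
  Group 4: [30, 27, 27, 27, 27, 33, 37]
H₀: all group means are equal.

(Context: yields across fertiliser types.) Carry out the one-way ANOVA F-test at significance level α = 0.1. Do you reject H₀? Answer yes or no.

Group means [44.20, 24.50, 20.67, 29.71], grand mean 30.028
SSB = Σnᵢ(x̄ᵢ−x̄)² = 3103.444; SSW = ΣΣ(x−x̄ᵢ)² = 575.529
MSB = 3103.444/3 = 1034.4812; MSW = 575.529/32 = 17.9853
F = MSB/MSW = 57.5183
df = (3, 32)
p-value (upper-tail) = 0.00000
At α=0.1: p < α → reject H₀

reject H₀: yes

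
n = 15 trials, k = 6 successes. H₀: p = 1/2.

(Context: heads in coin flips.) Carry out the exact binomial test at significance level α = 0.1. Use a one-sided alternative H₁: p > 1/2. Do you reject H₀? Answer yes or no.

reject H₀: no

Exact binomial: n=15, k=6, p₀=1/2=0.5000
P(X≥6) from Σ C(n,i)·p₀^i·(1−p₀)^(n−i)
p-value (one-sided, H₁ greater) = 0.84912
At α=0.1: p ≥ α → fail to reject H₀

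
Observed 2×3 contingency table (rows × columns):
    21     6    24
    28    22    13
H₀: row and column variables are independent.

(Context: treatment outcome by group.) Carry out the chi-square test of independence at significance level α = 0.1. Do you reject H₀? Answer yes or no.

Row totals [51, 63], col totals [49, 28, 37], n=114
χ² = (21−21.92)²/21.92 + (6−12.53)²/12.53 + (24−16.55)²/16.55 + (28−27.08)²/27.08 + (22−15.47)²/15.47 + (13−20.45)²/20.45 = 12.2861
df = 2
p-value (upper-tail) = 0.00215
At α=0.1: p < α → reject H₀

reject H₀: yes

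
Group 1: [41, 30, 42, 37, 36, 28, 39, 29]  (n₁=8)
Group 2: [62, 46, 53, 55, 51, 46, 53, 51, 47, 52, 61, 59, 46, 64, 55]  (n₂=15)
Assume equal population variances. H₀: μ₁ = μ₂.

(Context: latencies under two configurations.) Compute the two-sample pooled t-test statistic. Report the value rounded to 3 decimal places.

test statistic = -7.104

x̄₁=35.250, s₁=5.548, n₁=8
x̄₂=53.400, s₂=5.974, n₂=15
s_p² = [7·5.548² + 14·5.974²]/21 = 34.0524
SE = √(s_p²·(1/8+1/15)) = 2.5547
t = (35.250−53.400)/2.5547 = -7.1044
df = 21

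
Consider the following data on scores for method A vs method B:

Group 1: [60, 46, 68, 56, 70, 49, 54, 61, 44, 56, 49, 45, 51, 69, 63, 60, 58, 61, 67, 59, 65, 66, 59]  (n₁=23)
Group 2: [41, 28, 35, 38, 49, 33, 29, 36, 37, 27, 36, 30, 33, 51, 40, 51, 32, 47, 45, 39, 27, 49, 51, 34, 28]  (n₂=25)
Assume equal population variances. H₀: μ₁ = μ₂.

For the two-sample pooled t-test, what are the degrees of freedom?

degrees of freedom = 46

df = n₁ + n₂ − 2 = 23 + 25 − 2 = 46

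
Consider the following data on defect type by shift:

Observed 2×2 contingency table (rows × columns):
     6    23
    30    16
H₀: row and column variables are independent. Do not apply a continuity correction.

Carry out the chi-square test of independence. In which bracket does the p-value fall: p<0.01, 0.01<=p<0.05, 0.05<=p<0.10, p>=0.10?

Row totals [29, 46], col totals [36, 39], n=75
χ² = (6−13.92)²/13.92 + (23−15.08)²/15.08 + (30−22.08)²/22.08 + (16−23.92)²/23.92 = 14.1290
df = 1
p-value (upper-tail) = 0.00017
→ bracket: p<0.01

p-value bracket: p<0.01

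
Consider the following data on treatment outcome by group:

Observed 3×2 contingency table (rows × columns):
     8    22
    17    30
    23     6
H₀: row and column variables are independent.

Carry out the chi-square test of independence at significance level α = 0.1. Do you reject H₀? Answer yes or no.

Row totals [30, 47, 29], col totals [48, 58], n=106
χ² = (8−13.58)²/13.58 + (22−16.42)²/16.42 + (17−21.28)²/21.28 + (30−25.72)²/25.72 + (23−13.13)²/13.13 + (6−15.87)²/15.87 = 19.3232
df = 2
p-value (upper-tail) = 0.00006
At α=0.1: p < α → reject H₀

reject H₀: yes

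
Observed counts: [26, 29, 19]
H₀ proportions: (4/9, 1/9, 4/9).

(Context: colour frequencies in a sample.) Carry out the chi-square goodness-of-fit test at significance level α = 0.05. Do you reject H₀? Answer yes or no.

n = 74; E_i = n·p_i = [32.89, 8.22, 32.89]
χ² = (26−32.89)²/32.89 + (29−8.22)²/8.22 + (19−32.89)²/32.89 = 59.8142
df = 2
p-value (upper-tail) = 0.00000
At α=0.05: p < α → reject H₀

reject H₀: yes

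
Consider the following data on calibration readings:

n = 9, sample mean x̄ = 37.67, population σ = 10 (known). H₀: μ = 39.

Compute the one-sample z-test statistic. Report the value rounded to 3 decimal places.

SE = σ/√n = 10/√9 = 3.3333
z = (x̄−μ₀)/SE = (37.67−39)/3.3333 = -0.3990

test statistic = -0.399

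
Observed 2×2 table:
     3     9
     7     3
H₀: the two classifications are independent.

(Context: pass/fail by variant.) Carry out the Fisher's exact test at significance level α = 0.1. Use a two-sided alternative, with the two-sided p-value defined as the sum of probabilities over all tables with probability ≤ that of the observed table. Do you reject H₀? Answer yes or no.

reject H₀: yes

Margins: r₁=12, r₂=10, c₁=10, c₂=12, n=22
p_obs = C(12,3)·C(10,7)/C(22,10); sum pmf over tables with pmf ≤ p_obs
p-value (two-sided) = 0.08356
At α=0.1: p < α → reject H₀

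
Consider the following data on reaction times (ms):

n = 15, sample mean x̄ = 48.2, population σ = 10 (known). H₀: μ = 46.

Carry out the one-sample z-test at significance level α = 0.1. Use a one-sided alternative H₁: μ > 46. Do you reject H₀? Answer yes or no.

reject H₀: no

SE = σ/√n = 10/√15 = 2.5820
z = (x̄−μ₀)/SE = (48.2−46)/2.5820 = 0.8521
p-value (one-sided, H₁ greater) = 0.19709
At α=0.1: p ≥ α → fail to reject H₀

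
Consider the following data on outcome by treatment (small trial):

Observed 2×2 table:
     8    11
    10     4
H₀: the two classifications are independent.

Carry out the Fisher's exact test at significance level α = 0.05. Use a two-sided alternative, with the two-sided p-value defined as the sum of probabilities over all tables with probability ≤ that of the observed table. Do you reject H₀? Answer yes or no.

Margins: r₁=19, r₂=14, c₁=18, c₂=15, n=33
p_obs = C(19,8)·C(14,10)/C(33,18); sum pmf over tables with pmf ≤ p_obs
p-value (two-sided) = 0.15821
At α=0.05: p ≥ α → fail to reject H₀

reject H₀: no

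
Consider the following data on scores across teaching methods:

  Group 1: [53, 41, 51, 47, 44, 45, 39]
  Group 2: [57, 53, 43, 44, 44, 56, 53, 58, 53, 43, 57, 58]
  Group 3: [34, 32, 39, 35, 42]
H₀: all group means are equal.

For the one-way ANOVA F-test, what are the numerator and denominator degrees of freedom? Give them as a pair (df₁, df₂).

k = 3 groups, N = 24 total
df = (k−1, N−k) = (3−1, 24−3) = (2, 21)

degrees of freedom = [2, 21]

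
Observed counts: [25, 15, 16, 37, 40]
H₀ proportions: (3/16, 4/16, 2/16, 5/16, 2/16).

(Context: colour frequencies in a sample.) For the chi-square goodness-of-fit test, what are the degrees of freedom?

degrees of freedom = 4

df = k − 1 = 5 − 1 = 4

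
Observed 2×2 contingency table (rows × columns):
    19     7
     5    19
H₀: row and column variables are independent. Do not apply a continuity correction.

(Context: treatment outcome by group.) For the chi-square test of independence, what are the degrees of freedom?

df = (r−1)(c−1) = (2−1)·(2−1) = 1

degrees of freedom = 1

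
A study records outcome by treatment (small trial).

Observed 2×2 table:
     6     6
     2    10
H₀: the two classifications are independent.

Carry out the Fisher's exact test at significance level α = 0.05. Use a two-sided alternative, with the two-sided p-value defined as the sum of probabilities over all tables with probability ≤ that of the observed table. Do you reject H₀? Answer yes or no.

reject H₀: no

Margins: r₁=12, r₂=12, c₁=8, c₂=16, n=24
p_obs = C(12,6)·C(12,2)/C(24,8); sum pmf over tables with pmf ≤ p_obs
p-value (two-sided) = 0.19303
At α=0.05: p ≥ α → fail to reject H₀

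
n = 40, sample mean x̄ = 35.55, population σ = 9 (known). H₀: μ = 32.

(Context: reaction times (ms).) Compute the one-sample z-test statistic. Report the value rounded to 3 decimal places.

SE = σ/√n = 9/√40 = 1.4230
z = (x̄−μ₀)/SE = (35.55−32)/1.4230 = 2.4947

test statistic = 2.495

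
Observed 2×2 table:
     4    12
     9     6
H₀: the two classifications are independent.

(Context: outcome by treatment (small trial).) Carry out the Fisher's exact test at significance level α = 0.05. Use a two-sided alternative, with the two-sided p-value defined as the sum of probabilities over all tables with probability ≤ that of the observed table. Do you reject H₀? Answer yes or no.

Margins: r₁=16, r₂=15, c₁=13, c₂=18, n=31
p_obs = C(16,4)·C(15,9)/C(31,13); sum pmf over tables with pmf ≤ p_obs
p-value (two-sided) = 0.07317
At α=0.05: p ≥ α → fail to reject H₀

reject H₀: no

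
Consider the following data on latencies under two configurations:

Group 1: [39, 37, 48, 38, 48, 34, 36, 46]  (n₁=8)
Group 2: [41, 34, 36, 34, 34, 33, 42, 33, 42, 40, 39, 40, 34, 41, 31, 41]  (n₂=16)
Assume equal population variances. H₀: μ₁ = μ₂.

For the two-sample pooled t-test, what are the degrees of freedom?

degrees of freedom = 22

df = n₁ + n₂ − 2 = 8 + 16 − 2 = 22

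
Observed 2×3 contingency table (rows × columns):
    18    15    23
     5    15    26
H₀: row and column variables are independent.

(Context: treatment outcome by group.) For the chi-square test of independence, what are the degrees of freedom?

degrees of freedom = 2

df = (r−1)(c−1) = (2−1)·(3−1) = 2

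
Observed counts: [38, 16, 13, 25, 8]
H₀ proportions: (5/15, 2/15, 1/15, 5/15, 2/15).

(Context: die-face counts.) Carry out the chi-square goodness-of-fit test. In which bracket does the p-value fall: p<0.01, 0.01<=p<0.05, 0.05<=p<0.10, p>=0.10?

n = 100; E_i = n·p_i = [33.33, 13.33, 6.67, 33.33, 13.33]
χ² = (38−33.33)²/33.33 + (16−13.33)²/13.33 + (13−6.67)²/6.67 + (25−33.33)²/33.33 + (8−13.33)²/13.33 = 11.4200
df = 4
p-value (upper-tail) = 0.02223
→ bracket: 0.01<=p<0.05

p-value bracket: 0.01<=p<0.05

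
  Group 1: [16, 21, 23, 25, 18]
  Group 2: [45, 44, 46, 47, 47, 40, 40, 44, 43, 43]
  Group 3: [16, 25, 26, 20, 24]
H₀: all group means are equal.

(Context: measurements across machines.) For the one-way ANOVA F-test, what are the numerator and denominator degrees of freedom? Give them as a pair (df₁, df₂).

degrees of freedom = [2, 17]

k = 3 groups, N = 20 total
df = (k−1, N−k) = (3−1, 20−3) = (2, 17)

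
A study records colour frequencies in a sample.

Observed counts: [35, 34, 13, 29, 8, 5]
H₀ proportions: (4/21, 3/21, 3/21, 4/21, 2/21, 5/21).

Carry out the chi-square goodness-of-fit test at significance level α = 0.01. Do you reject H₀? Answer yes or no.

reject H₀: yes

n = 124; E_i = n·p_i = [23.62, 17.71, 17.71, 23.62, 11.81, 29.52]
χ² = (35−23.62)²/23.62 + (34−17.71)²/17.71 + (13−17.71)²/17.71 + (29−23.62)²/23.62 + (8−11.81)²/11.81 + (5−29.52)²/29.52 = 44.5363
df = 5
p-value (upper-tail) = 0.00000
At α=0.01: p < α → reject H₀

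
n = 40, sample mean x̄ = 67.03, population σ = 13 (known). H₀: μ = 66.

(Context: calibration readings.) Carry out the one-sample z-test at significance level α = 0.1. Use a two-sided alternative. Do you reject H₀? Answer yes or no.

reject H₀: no

SE = σ/√n = 13/√40 = 2.0555
z = (x̄−μ₀)/SE = (67.03−66)/2.0555 = 0.5011
p-value (two-sided) = 0.61630
At α=0.1: p ≥ α → fail to reject H₀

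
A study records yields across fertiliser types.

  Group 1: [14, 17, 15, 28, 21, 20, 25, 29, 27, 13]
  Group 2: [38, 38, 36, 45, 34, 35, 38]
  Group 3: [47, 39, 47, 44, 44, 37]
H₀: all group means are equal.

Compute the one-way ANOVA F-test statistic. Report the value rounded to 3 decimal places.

Group means [20.90, 37.71, 43.00], grand mean 31.783
SSB = Σnᵢ(x̄ᵢ−x̄)² = 2185.584; SSW = ΣΣ(x−x̄ᵢ)² = 494.329
MSB = 2185.584/2 = 1092.7922; MSW = 494.329/20 = 24.7164
F = MSB/MSW = 44.2132
df = (2, 20)

test statistic = 44.213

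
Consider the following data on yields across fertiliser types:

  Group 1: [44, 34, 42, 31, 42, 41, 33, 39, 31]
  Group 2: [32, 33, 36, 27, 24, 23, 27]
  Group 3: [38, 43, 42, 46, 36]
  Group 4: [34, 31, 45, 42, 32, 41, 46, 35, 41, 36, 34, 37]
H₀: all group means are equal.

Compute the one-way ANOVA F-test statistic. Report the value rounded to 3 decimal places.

Group means [37.44, 28.86, 41.00, 37.83], grand mean 36.303
SSB = Σnᵢ(x̄ᵢ−x̄)² = 538.224; SSW = ΣΣ(x−x̄ᵢ)² = 698.746
MSB = 538.224/3 = 179.4079; MSW = 698.746/29 = 24.0947
F = MSB/MSW = 7.4460
df = (3, 29)

test statistic = 7.446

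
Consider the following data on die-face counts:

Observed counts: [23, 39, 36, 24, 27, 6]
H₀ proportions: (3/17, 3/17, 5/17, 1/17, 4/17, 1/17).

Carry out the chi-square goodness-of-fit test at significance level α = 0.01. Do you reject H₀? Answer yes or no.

n = 155; E_i = n·p_i = [27.35, 27.35, 45.59, 9.12, 36.47, 9.12]
χ² = (23−27.35)²/27.35 + (39−27.35)²/27.35 + (36−45.59)²/45.59 + (24−9.12)²/9.12 + (27−36.47)²/36.47 + (6−9.12)²/9.12 = 35.4859
df = 5
p-value (upper-tail) = 0.00000
At α=0.01: p < α → reject H₀

reject H₀: yes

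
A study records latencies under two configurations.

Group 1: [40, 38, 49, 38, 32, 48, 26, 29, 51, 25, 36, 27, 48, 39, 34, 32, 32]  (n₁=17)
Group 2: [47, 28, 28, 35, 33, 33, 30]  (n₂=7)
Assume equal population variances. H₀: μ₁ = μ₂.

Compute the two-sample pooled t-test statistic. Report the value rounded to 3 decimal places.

test statistic = 0.926

x̄₁=36.706, s₁=8.327, n₁=17
x̄₂=33.429, s₂=6.554, n₂=7
s_p² = [16·8.327² + 6·6.554²]/22 = 62.1474
SE = √(s_p²·(1/17+1/7)) = 3.5403
t = (36.706−33.429)/3.5403 = 0.9257
df = 22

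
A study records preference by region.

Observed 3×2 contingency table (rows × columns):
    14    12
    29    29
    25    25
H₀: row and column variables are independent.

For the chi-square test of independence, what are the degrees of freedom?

df = (r−1)(c−1) = (3−1)·(2−1) = 2

degrees of freedom = 2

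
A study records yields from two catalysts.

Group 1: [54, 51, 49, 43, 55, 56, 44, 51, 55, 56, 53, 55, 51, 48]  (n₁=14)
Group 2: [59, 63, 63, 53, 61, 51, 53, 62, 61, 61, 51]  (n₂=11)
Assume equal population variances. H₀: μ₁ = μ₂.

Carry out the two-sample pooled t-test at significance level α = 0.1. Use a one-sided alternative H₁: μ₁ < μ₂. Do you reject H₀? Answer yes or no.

x̄₁=51.500, s₁=4.238, n₁=14
x̄₂=58.000, s₂=4.919, n₂=11
s_p² = [13·4.238² + 10·4.919²]/23 = 20.6739
SE = √(s_p²·(1/14+1/11)) = 1.8320
t = (51.500−58.000)/1.8320 = -3.5481
df = 23
p-value (one-sided, H₁ less) = 0.00086
At α=0.1: p < α → reject H₀

reject H₀: yes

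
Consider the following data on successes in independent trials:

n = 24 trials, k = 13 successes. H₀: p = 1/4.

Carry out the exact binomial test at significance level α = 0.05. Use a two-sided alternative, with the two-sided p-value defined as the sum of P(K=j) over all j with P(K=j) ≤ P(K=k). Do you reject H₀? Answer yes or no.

Exact binomial: n=24, k=13, p₀=1/4=0.2500
P(X=j) = C(n,j)·p₀^j·(1−p₀)^(n−j); p = Σ P(X=j) over j with P(X=j) ≤ P(X=13)
p-value (two-sided) = 0.00310
At α=0.05: p < α → reject H₀

reject H₀: yes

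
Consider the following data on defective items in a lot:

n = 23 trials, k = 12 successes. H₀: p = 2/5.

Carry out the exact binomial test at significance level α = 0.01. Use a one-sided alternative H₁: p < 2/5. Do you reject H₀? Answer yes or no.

Exact binomial: n=23, k=12, p₀=2/5=0.4000
P(X≤12) from Σ C(n,i)·p₀^i·(1−p₀)^(n−i)
p-value (one-sided, H₁ less) = 0.91865
At α=0.01: p ≥ α → fail to reject H₀

reject H₀: no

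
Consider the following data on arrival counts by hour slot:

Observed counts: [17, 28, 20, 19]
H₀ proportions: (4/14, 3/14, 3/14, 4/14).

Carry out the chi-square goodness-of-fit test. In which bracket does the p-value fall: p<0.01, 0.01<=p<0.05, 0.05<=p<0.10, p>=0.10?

n = 84; E_i = n·p_i = [24.00, 18.00, 18.00, 24.00]
χ² = (17−24.00)²/24.00 + (28−18.00)²/18.00 + (20−18.00)²/18.00 + (19−24.00)²/24.00 = 8.8611
df = 3
p-value (upper-tail) = 0.03120
→ bracket: 0.01<=p<0.05

p-value bracket: 0.01<=p<0.05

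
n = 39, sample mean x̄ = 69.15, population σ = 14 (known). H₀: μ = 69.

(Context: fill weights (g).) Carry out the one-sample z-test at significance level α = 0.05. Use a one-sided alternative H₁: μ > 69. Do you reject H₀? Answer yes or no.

reject H₀: no

SE = σ/√n = 14/√39 = 2.2418
z = (x̄−μ₀)/SE = (69.15−69)/2.2418 = 0.0669
p-value (one-sided, H₁ greater) = 0.47333
At α=0.05: p ≥ α → fail to reject H₀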